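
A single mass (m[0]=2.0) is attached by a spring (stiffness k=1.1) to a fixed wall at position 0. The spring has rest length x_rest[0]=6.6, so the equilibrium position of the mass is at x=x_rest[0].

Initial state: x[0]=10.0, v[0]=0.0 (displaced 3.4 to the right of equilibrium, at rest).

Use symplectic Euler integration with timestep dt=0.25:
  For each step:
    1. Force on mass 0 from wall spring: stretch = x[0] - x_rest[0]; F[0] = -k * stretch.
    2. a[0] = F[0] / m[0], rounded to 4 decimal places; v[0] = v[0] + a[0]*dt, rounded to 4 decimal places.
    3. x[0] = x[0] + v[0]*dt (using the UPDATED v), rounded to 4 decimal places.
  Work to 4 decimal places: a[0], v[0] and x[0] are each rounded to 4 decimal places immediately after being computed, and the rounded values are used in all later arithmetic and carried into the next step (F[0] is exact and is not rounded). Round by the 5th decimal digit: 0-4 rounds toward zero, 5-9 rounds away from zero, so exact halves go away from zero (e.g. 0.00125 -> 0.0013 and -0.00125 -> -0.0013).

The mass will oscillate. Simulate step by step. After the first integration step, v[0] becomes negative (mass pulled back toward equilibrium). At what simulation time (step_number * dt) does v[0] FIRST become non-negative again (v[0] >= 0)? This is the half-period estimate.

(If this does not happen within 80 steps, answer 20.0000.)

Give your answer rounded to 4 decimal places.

Answer: 4.2500

Derivation:
Step 0: x=[10.0000] v=[0.0000]
Step 1: x=[9.8831] v=[-0.4675]
Step 2: x=[9.6534] v=[-0.9189]
Step 3: x=[9.3187] v=[-1.3388]
Step 4: x=[8.8906] v=[-1.7126]
Step 5: x=[8.3837] v=[-2.0276]
Step 6: x=[7.8155] v=[-2.2729]
Step 7: x=[7.2055] v=[-2.4400]
Step 8: x=[6.5747] v=[-2.5233]
Step 9: x=[5.9448] v=[-2.5198]
Step 10: x=[5.3374] v=[-2.4297]
Step 11: x=[4.7734] v=[-2.2561]
Step 12: x=[4.2722] v=[-2.0050]
Step 13: x=[3.8510] v=[-1.6849]
Step 14: x=[3.5243] v=[-1.3069]
Step 15: x=[3.3033] v=[-0.8840]
Step 16: x=[3.1956] v=[-0.4307]
Step 17: x=[3.2050] v=[0.0374]
First v>=0 after going negative at step 17, time=4.2500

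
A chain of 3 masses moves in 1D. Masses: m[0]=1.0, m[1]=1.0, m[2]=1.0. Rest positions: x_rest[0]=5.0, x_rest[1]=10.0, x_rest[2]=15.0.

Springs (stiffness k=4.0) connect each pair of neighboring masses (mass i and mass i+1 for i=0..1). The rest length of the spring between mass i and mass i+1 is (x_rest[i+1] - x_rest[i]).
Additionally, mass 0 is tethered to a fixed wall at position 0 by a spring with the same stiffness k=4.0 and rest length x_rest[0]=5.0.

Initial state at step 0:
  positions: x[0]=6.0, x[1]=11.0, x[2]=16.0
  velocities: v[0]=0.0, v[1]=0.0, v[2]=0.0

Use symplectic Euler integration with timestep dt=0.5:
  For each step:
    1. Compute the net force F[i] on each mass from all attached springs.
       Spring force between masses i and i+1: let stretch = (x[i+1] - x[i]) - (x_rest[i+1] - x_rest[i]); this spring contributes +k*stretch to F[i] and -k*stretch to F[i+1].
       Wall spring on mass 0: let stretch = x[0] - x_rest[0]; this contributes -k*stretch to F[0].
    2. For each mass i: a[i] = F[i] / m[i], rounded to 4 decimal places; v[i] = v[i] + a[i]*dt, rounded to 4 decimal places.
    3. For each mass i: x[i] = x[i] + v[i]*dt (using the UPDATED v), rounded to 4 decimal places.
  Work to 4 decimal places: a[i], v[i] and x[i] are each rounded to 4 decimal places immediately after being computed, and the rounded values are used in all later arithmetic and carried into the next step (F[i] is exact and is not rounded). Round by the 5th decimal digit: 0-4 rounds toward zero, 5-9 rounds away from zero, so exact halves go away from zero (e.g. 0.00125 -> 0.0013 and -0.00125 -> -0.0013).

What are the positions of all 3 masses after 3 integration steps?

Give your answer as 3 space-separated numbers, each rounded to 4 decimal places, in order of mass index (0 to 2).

Step 0: x=[6.0000 11.0000 16.0000] v=[0.0000 0.0000 0.0000]
Step 1: x=[5.0000 11.0000 16.0000] v=[-2.0000 0.0000 0.0000]
Step 2: x=[5.0000 10.0000 16.0000] v=[0.0000 -2.0000 0.0000]
Step 3: x=[5.0000 10.0000 15.0000] v=[0.0000 0.0000 -2.0000]

Answer: 5.0000 10.0000 15.0000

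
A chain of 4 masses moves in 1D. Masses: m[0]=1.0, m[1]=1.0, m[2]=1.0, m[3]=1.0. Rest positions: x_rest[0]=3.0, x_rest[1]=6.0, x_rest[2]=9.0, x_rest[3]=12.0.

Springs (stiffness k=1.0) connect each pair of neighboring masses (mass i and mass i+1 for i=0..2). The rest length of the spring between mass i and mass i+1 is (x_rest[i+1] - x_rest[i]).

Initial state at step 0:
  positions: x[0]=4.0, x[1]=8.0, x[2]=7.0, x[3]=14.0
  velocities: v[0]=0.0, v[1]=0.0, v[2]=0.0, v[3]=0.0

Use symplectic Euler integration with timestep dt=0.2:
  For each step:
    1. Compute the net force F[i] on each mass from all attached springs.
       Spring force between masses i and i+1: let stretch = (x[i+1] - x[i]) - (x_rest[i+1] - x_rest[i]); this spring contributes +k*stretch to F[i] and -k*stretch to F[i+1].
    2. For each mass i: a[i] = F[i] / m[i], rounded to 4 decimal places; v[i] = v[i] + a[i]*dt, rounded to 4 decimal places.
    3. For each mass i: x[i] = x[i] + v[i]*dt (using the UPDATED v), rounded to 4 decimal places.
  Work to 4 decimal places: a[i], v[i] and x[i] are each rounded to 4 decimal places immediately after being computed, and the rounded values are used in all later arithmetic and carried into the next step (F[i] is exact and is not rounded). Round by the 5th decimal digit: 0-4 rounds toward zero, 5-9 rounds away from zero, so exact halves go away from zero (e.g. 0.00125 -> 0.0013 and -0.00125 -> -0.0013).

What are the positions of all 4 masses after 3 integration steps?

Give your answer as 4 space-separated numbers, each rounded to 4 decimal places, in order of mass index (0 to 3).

Answer: 4.1936 6.9476 8.7252 13.1336

Derivation:
Step 0: x=[4.0000 8.0000 7.0000 14.0000] v=[0.0000 0.0000 0.0000 0.0000]
Step 1: x=[4.0400 7.8000 7.3200 13.8400] v=[0.2000 -1.0000 1.6000 -0.8000]
Step 2: x=[4.1104 7.4304 7.9200 13.5392] v=[0.3520 -1.8480 3.0000 -1.5040]
Step 3: x=[4.1936 6.9476 8.7252 13.1336] v=[0.4160 -2.4141 4.0259 -2.0278]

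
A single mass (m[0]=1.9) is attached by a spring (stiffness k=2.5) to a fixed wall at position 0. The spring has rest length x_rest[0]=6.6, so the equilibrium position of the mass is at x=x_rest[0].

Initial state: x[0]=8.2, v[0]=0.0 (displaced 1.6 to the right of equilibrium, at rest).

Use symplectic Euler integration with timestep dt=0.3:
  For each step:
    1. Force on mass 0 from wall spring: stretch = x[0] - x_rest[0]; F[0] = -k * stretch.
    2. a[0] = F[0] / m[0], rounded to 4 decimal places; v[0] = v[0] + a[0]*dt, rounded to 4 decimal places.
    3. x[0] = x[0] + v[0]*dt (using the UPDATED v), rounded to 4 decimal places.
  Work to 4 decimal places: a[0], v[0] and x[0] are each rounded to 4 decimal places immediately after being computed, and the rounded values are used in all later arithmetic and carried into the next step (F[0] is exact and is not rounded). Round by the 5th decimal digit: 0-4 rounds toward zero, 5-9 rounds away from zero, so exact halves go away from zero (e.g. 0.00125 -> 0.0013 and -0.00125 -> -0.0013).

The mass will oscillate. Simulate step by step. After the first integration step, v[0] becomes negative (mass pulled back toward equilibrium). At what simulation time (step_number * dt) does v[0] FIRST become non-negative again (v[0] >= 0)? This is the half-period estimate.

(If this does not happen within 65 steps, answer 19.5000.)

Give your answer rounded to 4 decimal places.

Step 0: x=[8.2000] v=[0.0000]
Step 1: x=[8.0105] v=[-0.6316]
Step 2: x=[7.6540] v=[-1.1884]
Step 3: x=[7.1727] v=[-1.6044]
Step 4: x=[6.6236] v=[-1.8305]
Step 5: x=[6.0717] v=[-1.8398]
Step 6: x=[5.5823] v=[-1.6313]
Step 7: x=[5.2134] v=[-1.2296]
Step 8: x=[5.0087] v=[-0.6823]
Step 9: x=[4.9924] v=[-0.0542]
Step 10: x=[5.1665] v=[0.5804]
First v>=0 after going negative at step 10, time=3.0000

Answer: 3.0000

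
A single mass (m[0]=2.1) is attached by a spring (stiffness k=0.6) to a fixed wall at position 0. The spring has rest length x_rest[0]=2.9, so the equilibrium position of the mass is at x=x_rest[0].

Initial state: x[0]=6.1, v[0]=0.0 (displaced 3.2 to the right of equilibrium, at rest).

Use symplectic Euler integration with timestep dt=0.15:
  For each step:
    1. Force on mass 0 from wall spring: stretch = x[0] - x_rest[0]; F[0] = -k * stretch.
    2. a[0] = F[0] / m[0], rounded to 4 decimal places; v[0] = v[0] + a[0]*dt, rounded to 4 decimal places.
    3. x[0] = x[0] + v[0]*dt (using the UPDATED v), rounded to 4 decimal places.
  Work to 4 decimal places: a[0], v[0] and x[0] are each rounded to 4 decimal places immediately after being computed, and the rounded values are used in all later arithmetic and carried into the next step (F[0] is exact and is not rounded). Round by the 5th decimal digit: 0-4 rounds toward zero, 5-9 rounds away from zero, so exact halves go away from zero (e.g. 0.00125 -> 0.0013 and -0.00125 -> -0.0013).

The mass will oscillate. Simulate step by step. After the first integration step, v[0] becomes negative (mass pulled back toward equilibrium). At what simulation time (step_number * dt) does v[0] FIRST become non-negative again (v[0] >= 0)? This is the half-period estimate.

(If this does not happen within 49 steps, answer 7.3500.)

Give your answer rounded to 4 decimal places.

Step 0: x=[6.1000] v=[0.0000]
Step 1: x=[6.0794] v=[-0.1371]
Step 2: x=[6.0384] v=[-0.2734]
Step 3: x=[5.9772] v=[-0.4079]
Step 4: x=[5.8962] v=[-0.5398]
Step 5: x=[5.7960] v=[-0.6682]
Step 6: x=[5.6772] v=[-0.7923]
Step 7: x=[5.5405] v=[-0.9113]
Step 8: x=[5.3868] v=[-1.0245]
Step 9: x=[5.2171] v=[-1.1311]
Step 10: x=[5.0325] v=[-1.2304]
Step 11: x=[4.8342] v=[-1.3218]
Step 12: x=[4.6235] v=[-1.4047]
Step 13: x=[4.4017] v=[-1.4786]
Step 14: x=[4.1703] v=[-1.5430]
Step 15: x=[3.9307] v=[-1.5974]
Step 16: x=[3.6845] v=[-1.6416]
Step 17: x=[3.4332] v=[-1.6752]
Step 18: x=[3.1785] v=[-1.6980]
Step 19: x=[2.9220] v=[-1.7099]
Step 20: x=[2.6654] v=[-1.7108]
Step 21: x=[2.4103] v=[-1.7008]
Step 22: x=[2.1583] v=[-1.6798]
Step 23: x=[1.9111] v=[-1.6480]
Step 24: x=[1.6703] v=[-1.6056]
Step 25: x=[1.4374] v=[-1.5529]
Step 26: x=[1.2139] v=[-1.4902]
Step 27: x=[1.0012] v=[-1.4179]
Step 28: x=[0.8007] v=[-1.3365]
Step 29: x=[0.6137] v=[-1.2465]
Step 30: x=[0.4414] v=[-1.1485]
Step 31: x=[0.2849] v=[-1.0431]
Step 32: x=[0.1453] v=[-0.9310]
Step 33: x=[0.0234] v=[-0.8129]
Step 34: x=[-0.0800] v=[-0.6896]
Step 35: x=[-0.1643] v=[-0.5619]
Step 36: x=[-0.2289] v=[-0.4306]
Step 37: x=[-0.2734] v=[-0.2965]
Step 38: x=[-0.2975] v=[-0.1605]
Step 39: x=[-0.3010] v=[-0.0235]
Step 40: x=[-0.2839] v=[0.1137]
First v>=0 after going negative at step 40, time=6.0000

Answer: 6.0000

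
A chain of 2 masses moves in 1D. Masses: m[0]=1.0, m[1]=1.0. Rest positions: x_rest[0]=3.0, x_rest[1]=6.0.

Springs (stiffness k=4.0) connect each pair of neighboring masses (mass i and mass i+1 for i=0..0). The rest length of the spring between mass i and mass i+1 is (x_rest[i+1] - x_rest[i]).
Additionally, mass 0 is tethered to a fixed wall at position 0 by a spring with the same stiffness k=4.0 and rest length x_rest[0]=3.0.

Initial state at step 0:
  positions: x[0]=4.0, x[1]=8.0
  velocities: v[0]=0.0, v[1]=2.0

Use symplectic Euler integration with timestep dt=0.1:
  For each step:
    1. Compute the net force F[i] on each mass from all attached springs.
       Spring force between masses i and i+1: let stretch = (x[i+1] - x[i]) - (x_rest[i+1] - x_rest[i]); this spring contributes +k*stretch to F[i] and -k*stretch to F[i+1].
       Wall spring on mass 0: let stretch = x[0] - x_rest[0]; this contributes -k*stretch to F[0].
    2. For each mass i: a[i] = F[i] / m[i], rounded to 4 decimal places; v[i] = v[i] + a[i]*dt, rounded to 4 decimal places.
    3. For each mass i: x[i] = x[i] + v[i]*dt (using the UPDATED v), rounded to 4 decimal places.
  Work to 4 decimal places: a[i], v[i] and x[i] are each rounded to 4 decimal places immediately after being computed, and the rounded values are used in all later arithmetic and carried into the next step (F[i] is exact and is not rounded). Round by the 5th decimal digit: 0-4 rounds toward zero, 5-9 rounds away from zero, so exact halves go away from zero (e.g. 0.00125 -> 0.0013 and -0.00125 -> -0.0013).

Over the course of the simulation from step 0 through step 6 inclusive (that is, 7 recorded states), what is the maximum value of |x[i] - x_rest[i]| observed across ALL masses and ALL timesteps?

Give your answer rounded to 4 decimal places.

Step 0: x=[4.0000 8.0000] v=[0.0000 2.0000]
Step 1: x=[4.0000 8.1600] v=[0.0000 1.6000]
Step 2: x=[4.0064 8.2736] v=[0.0640 1.1360]
Step 3: x=[4.0232 8.3365] v=[0.1683 0.6291]
Step 4: x=[4.0516 8.3469] v=[0.2843 0.1038]
Step 5: x=[4.0898 8.3055] v=[0.3818 -0.4143]
Step 6: x=[4.1330 8.2154] v=[0.4322 -0.9006]
Max displacement = 2.3469

Answer: 2.3469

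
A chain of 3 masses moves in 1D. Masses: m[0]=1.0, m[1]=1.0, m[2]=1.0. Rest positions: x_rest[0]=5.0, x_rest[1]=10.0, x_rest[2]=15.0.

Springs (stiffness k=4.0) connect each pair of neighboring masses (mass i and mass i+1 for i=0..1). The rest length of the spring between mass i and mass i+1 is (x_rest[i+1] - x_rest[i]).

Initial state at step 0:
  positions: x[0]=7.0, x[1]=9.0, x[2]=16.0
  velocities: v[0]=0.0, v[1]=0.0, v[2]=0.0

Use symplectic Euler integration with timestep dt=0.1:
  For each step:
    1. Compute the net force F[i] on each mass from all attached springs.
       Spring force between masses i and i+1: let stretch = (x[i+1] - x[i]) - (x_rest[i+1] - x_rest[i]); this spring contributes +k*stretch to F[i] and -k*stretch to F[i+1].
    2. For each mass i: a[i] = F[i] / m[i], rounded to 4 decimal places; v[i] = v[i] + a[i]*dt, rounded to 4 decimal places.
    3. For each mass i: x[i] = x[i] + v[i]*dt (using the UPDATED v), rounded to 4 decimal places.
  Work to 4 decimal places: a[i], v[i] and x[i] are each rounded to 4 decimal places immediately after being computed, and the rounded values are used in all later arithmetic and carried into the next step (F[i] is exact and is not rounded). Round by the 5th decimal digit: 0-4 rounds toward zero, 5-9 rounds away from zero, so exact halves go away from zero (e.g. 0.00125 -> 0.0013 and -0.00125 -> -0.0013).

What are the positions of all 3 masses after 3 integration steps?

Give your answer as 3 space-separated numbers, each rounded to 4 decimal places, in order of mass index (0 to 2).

Answer: 6.3425 10.0829 15.5746

Derivation:
Step 0: x=[7.0000 9.0000 16.0000] v=[0.0000 0.0000 0.0000]
Step 1: x=[6.8800 9.2000 15.9200] v=[-1.2000 2.0000 -0.8000]
Step 2: x=[6.6528 9.5760 15.7712] v=[-2.2720 3.7600 -1.4880]
Step 3: x=[6.3425 10.0829 15.5746] v=[-3.1027 5.0688 -1.9661]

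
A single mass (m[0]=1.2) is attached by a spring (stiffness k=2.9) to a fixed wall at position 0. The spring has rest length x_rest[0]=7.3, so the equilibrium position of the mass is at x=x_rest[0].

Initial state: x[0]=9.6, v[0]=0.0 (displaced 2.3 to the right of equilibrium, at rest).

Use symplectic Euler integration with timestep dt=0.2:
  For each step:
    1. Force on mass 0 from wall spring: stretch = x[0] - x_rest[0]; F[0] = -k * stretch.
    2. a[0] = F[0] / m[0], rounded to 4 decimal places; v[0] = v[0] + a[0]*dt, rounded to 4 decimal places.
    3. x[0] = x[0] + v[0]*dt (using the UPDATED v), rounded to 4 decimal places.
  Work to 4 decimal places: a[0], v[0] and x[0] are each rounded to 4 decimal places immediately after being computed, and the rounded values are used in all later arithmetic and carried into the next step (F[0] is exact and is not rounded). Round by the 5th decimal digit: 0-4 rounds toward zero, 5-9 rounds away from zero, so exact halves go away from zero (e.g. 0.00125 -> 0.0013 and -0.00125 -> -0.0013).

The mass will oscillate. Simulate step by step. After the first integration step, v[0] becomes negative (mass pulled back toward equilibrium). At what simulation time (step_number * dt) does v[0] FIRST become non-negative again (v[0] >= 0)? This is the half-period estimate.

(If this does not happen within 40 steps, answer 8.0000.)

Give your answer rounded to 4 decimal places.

Step 0: x=[9.6000] v=[0.0000]
Step 1: x=[9.3777] v=[-1.1117]
Step 2: x=[8.9545] v=[-2.1159]
Step 3: x=[8.3714] v=[-2.9156]
Step 4: x=[7.6847] v=[-3.4334]
Step 5: x=[6.9608] v=[-3.6193]
Step 6: x=[6.2697] v=[-3.4554]
Step 7: x=[5.6782] v=[-2.9574]
Step 8: x=[5.2435] v=[-2.1735]
Step 9: x=[5.0076] v=[-1.1795]
Step 10: x=[4.9933] v=[-0.0715]
Step 11: x=[5.2020] v=[1.0434]
First v>=0 after going negative at step 11, time=2.2000

Answer: 2.2000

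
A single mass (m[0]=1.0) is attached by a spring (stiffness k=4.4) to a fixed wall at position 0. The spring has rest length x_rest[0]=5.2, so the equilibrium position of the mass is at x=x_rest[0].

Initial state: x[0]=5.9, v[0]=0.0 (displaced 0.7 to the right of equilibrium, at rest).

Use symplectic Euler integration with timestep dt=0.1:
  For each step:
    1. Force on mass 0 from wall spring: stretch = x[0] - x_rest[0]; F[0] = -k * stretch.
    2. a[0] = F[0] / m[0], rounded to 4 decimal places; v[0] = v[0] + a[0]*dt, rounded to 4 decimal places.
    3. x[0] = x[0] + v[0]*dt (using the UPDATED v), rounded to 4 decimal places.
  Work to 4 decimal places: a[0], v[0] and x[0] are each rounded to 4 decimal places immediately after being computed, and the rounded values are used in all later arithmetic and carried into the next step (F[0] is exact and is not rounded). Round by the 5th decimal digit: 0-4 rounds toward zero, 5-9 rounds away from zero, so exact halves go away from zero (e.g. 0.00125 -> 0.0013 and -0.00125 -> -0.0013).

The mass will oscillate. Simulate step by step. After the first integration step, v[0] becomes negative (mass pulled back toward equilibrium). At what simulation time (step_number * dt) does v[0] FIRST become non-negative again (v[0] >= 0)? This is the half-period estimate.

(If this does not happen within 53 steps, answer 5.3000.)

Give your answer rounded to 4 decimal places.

Step 0: x=[5.9000] v=[0.0000]
Step 1: x=[5.8692] v=[-0.3080]
Step 2: x=[5.8090] v=[-0.6025]
Step 3: x=[5.7220] v=[-0.8705]
Step 4: x=[5.6120] v=[-1.1002]
Step 5: x=[5.4839] v=[-1.2815]
Step 6: x=[5.3433] v=[-1.4064]
Step 7: x=[5.1964] v=[-1.4695]
Step 8: x=[5.0496] v=[-1.4679]
Step 9: x=[4.9094] v=[-1.4017]
Step 10: x=[4.7820] v=[-1.2738]
Step 11: x=[4.6730] v=[-1.0899]
Step 12: x=[4.5872] v=[-0.8580]
Step 13: x=[4.5284] v=[-0.5884]
Step 14: x=[4.4991] v=[-0.2929]
Step 15: x=[4.5007] v=[0.0155]
First v>=0 after going negative at step 15, time=1.5000

Answer: 1.5000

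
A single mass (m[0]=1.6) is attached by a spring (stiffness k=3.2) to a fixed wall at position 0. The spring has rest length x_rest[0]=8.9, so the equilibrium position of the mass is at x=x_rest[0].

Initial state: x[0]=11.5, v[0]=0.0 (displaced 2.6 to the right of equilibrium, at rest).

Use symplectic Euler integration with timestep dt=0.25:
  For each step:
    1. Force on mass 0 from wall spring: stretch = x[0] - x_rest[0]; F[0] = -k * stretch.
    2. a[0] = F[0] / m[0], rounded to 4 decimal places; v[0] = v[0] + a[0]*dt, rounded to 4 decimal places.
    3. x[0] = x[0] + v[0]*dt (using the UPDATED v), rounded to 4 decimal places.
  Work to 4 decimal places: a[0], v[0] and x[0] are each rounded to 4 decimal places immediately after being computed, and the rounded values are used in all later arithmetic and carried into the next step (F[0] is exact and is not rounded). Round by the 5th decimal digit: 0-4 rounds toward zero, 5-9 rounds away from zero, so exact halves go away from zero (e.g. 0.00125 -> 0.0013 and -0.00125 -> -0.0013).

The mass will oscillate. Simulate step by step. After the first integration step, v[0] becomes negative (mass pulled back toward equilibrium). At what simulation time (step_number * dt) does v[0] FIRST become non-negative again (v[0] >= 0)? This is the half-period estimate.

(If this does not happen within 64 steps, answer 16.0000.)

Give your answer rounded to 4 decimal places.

Step 0: x=[11.5000] v=[0.0000]
Step 1: x=[11.1750] v=[-1.3000]
Step 2: x=[10.5656] v=[-2.4375]
Step 3: x=[9.7480] v=[-3.2703]
Step 4: x=[8.8244] v=[-3.6943]
Step 5: x=[7.9103] v=[-3.6565]
Step 6: x=[7.1199] v=[-3.1617]
Step 7: x=[6.5520] v=[-2.2717]
Step 8: x=[6.2776] v=[-1.0977]
Step 9: x=[6.3310] v=[0.2135]
First v>=0 after going negative at step 9, time=2.2500

Answer: 2.2500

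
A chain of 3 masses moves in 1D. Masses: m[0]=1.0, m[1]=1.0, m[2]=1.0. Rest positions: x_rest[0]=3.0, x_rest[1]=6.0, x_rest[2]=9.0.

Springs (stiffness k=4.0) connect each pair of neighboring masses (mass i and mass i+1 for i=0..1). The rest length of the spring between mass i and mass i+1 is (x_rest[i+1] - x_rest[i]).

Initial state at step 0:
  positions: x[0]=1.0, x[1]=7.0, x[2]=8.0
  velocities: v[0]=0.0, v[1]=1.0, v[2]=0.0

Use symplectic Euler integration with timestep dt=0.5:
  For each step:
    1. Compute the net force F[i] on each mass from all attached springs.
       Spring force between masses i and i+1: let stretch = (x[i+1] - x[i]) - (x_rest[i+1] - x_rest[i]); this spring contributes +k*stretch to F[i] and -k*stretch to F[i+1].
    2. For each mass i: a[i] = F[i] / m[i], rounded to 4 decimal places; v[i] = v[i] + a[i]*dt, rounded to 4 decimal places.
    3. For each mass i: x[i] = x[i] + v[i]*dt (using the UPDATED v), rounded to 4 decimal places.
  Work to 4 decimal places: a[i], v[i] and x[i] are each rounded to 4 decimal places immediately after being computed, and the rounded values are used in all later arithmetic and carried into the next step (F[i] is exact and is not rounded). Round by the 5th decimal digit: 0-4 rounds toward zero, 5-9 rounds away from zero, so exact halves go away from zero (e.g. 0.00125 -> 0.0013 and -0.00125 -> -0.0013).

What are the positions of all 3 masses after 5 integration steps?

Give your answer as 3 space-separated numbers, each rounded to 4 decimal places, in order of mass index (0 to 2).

Answer: 2.0000 7.5000 9.0000

Derivation:
Step 0: x=[1.0000 7.0000 8.0000] v=[0.0000 1.0000 0.0000]
Step 1: x=[4.0000 2.5000 10.0000] v=[6.0000 -9.0000 4.0000]
Step 2: x=[2.5000 7.0000 7.5000] v=[-3.0000 9.0000 -5.0000]
Step 3: x=[2.5000 7.5000 7.5000] v=[0.0000 1.0000 0.0000]
Step 4: x=[4.5000 3.0000 10.5000] v=[4.0000 -9.0000 6.0000]
Step 5: x=[2.0000 7.5000 9.0000] v=[-5.0000 9.0000 -3.0000]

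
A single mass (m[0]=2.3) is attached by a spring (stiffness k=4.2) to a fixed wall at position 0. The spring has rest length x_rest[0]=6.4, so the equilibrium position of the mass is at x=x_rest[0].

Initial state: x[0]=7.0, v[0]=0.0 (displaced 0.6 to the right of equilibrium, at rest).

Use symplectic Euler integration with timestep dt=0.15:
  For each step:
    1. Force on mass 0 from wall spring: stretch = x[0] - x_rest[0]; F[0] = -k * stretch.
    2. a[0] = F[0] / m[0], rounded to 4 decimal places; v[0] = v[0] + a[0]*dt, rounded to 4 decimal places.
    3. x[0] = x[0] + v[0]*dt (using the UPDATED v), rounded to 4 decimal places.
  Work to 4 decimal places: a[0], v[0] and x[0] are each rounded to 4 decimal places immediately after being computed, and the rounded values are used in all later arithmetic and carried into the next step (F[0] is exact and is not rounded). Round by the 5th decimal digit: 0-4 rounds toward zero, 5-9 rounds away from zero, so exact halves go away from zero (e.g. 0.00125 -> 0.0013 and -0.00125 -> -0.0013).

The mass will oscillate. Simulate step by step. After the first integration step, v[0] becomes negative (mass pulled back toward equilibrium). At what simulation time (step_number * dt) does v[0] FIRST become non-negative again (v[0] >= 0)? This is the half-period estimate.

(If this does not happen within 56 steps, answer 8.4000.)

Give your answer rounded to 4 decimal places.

Answer: 2.4000

Derivation:
Step 0: x=[7.0000] v=[0.0000]
Step 1: x=[6.9753] v=[-0.1644]
Step 2: x=[6.9270] v=[-0.3220]
Step 3: x=[6.8571] v=[-0.4663]
Step 4: x=[6.7684] v=[-0.5915]
Step 5: x=[6.6645] v=[-0.6924]
Step 6: x=[6.5498] v=[-0.7649]
Step 7: x=[6.4289] v=[-0.8059]
Step 8: x=[6.3068] v=[-0.8138]
Step 9: x=[6.1886] v=[-0.7883]
Step 10: x=[6.0790] v=[-0.7304]
Step 11: x=[5.9826] v=[-0.6425]
Step 12: x=[5.9034] v=[-0.5282]
Step 13: x=[5.8446] v=[-0.3922]
Step 14: x=[5.8086] v=[-0.2401]
Step 15: x=[5.7969] v=[-0.0781]
Step 16: x=[5.8100] v=[0.0871]
First v>=0 after going negative at step 16, time=2.4000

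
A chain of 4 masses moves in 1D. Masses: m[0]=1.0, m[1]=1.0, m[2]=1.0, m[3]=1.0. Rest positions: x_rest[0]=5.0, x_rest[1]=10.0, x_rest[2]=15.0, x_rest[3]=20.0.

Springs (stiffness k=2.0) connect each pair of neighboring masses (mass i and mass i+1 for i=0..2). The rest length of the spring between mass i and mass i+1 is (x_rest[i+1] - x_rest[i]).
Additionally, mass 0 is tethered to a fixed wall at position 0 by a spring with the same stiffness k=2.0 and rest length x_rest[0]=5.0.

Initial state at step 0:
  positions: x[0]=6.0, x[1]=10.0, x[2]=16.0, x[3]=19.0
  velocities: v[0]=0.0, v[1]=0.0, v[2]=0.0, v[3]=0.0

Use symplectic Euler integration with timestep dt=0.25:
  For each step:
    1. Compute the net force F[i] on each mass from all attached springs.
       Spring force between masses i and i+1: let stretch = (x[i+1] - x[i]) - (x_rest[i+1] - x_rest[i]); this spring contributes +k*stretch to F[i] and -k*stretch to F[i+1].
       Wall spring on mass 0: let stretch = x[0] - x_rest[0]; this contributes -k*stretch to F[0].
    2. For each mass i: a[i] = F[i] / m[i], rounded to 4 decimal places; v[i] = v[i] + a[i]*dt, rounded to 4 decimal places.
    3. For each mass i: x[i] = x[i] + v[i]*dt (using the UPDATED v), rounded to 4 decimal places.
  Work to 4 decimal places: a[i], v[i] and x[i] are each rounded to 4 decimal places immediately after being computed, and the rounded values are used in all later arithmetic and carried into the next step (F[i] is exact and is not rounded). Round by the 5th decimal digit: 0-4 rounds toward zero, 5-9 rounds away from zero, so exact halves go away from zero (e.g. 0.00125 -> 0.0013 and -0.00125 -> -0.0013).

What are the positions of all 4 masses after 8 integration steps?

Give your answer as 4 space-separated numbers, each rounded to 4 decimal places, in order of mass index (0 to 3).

Answer: 4.8414 8.6127 15.6861 20.4715

Derivation:
Step 0: x=[6.0000 10.0000 16.0000 19.0000] v=[0.0000 0.0000 0.0000 0.0000]
Step 1: x=[5.7500 10.2500 15.6250 19.2500] v=[-1.0000 1.0000 -1.5000 1.0000]
Step 2: x=[5.3438 10.6094 15.0313 19.6719] v=[-1.6250 1.4375 -2.3750 1.6875]
Step 3: x=[4.9278 10.8633 14.4649 20.1387] v=[-1.6641 1.0157 -2.2657 1.8672]
Step 4: x=[4.6377 10.8255 14.1575 20.5213] v=[-1.1603 -0.1513 -1.2296 1.5303]
Step 5: x=[4.5414 10.4307 14.2291 20.7334] v=[-0.3853 -1.5792 0.2863 0.8484]
Step 6: x=[4.6136 9.7745 14.6389 20.7575] v=[0.2887 -2.6247 1.6393 0.0963]
Step 7: x=[4.7542 9.0813 15.2055 20.6418] v=[0.5624 -2.7730 2.2664 -0.4630]
Step 8: x=[4.8414 8.6127 15.6861 20.4715] v=[0.3489 -1.8745 1.9225 -0.6812]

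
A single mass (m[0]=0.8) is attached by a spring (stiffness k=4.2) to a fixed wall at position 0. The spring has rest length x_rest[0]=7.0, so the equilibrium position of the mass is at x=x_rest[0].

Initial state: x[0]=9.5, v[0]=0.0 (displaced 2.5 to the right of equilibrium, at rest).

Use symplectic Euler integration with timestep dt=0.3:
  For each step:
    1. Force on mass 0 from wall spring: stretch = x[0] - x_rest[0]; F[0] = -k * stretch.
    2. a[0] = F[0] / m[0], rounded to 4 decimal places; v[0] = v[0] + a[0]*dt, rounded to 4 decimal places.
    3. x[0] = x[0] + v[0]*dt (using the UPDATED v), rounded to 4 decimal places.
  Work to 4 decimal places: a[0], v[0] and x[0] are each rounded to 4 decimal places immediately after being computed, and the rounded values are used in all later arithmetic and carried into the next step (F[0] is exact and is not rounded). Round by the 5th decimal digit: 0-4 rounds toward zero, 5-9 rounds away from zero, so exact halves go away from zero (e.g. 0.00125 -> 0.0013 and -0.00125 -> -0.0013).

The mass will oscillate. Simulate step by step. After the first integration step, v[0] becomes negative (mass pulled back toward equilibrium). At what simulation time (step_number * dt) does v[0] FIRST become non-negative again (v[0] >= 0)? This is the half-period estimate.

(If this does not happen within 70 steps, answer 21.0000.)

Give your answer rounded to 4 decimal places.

Answer: 1.5000

Derivation:
Step 0: x=[9.5000] v=[0.0000]
Step 1: x=[8.3188] v=[-3.9375]
Step 2: x=[6.5144] v=[-6.0146]
Step 3: x=[4.9395] v=[-5.2498]
Step 4: x=[4.3382] v=[-2.0045]
Step 5: x=[4.9946] v=[2.1879]
First v>=0 after going negative at step 5, time=1.5000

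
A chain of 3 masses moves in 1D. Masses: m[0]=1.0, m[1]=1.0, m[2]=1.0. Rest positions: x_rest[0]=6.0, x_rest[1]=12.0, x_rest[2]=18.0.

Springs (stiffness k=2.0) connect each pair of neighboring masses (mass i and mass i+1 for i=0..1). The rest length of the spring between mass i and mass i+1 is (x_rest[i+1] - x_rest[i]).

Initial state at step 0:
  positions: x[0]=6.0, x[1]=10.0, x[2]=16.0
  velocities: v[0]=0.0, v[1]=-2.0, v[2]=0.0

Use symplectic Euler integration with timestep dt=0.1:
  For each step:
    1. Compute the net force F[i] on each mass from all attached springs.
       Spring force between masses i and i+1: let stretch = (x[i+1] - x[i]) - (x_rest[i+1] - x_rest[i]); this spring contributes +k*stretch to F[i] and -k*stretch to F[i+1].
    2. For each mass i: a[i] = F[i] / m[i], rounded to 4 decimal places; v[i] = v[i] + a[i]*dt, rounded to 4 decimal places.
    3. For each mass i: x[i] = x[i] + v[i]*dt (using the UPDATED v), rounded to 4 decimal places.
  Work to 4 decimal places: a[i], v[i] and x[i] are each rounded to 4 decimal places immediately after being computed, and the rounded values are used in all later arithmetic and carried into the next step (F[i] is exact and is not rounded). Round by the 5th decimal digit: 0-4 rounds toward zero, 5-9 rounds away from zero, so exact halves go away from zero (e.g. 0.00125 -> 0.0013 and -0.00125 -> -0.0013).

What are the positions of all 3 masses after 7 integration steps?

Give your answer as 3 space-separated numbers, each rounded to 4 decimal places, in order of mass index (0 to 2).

Answer: 4.8702 9.8374 15.8927

Derivation:
Step 0: x=[6.0000 10.0000 16.0000] v=[0.0000 -2.0000 0.0000]
Step 1: x=[5.9600 9.8400 16.0000] v=[-0.4000 -1.6000 0.0000]
Step 2: x=[5.8776 9.7256 15.9968] v=[-0.8240 -1.1440 -0.0320]
Step 3: x=[5.7522 9.6597 15.9882] v=[-1.2544 -0.6594 -0.0862]
Step 4: x=[5.5849 9.6422 15.9730] v=[-1.6729 -0.1752 -0.1519]
Step 5: x=[5.3788 9.6702 15.9512] v=[-2.0614 0.2795 -0.2181]
Step 6: x=[5.1385 9.7379 15.9238] v=[-2.4031 0.6774 -0.2743]
Step 7: x=[4.8702 9.8374 15.8927] v=[-2.6832 0.9947 -0.3115]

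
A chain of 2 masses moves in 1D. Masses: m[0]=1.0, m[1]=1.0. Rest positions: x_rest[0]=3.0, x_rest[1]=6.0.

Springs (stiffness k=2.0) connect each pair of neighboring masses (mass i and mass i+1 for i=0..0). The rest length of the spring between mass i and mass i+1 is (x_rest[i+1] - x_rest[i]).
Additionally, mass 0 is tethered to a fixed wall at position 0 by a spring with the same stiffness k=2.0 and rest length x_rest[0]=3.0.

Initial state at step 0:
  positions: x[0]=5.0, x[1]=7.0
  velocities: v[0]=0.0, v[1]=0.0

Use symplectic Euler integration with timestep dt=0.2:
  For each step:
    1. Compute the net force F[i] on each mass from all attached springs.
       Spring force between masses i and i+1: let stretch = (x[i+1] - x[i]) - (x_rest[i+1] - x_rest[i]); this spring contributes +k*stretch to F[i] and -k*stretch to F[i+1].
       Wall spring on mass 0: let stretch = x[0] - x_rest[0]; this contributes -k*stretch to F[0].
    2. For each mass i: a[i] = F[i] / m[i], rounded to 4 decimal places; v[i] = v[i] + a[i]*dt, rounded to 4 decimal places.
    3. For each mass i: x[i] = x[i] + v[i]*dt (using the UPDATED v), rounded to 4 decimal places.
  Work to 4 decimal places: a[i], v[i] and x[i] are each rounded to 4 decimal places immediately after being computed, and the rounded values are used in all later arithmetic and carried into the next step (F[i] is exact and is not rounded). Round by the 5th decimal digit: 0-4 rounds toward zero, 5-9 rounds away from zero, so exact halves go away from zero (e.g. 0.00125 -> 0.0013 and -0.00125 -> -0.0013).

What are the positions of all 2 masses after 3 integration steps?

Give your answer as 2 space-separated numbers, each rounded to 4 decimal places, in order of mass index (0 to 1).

Answer: 3.7748 7.3576

Derivation:
Step 0: x=[5.0000 7.0000] v=[0.0000 0.0000]
Step 1: x=[4.7600 7.0800] v=[-1.2000 0.4000]
Step 2: x=[4.3248 7.2144] v=[-2.1760 0.6720]
Step 3: x=[3.7748 7.3576] v=[-2.7501 0.7162]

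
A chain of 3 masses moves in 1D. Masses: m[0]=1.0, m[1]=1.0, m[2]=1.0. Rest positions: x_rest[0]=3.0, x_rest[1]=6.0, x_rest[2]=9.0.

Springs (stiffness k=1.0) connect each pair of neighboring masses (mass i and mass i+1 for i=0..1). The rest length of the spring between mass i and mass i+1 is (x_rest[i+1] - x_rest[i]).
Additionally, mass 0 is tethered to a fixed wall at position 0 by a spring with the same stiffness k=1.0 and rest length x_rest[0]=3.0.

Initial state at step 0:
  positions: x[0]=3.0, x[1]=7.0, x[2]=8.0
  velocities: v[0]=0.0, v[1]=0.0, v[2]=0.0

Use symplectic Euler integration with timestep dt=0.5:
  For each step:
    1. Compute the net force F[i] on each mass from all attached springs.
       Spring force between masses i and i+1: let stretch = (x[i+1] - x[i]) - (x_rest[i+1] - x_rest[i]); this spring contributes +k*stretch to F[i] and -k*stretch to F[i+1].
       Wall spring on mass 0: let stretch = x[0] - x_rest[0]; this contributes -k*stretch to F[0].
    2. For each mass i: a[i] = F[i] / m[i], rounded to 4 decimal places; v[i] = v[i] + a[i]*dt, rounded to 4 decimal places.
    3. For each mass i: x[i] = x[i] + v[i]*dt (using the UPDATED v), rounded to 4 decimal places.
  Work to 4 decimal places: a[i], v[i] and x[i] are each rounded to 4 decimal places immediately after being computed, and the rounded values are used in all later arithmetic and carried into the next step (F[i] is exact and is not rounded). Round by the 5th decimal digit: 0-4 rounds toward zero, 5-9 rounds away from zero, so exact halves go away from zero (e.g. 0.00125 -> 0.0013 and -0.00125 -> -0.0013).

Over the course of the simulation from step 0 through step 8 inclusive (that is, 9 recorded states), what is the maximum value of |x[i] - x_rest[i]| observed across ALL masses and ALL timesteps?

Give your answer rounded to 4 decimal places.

Step 0: x=[3.0000 7.0000 8.0000] v=[0.0000 0.0000 0.0000]
Step 1: x=[3.2500 6.2500 8.5000] v=[0.5000 -1.5000 1.0000]
Step 2: x=[3.4375 5.3125 9.1875] v=[0.3750 -1.8750 1.3750]
Step 3: x=[3.2344 4.8750 9.6563] v=[-0.4063 -0.8750 0.9375]
Step 4: x=[2.6328 5.2227 9.6798] v=[-1.2032 0.6954 0.0469]
Step 5: x=[2.0205 6.0372 9.3390] v=[-1.2247 1.6290 -0.6817]
Step 6: x=[1.9072 6.6730 8.9227] v=[-0.2266 1.2716 -0.8326]
Step 7: x=[2.5086 6.6798 8.6940] v=[1.2027 0.0136 -0.4575]
Step 8: x=[3.5256 6.1474 8.7117] v=[2.0340 -1.0649 0.0354]
Max displacement = 1.1250

Answer: 1.1250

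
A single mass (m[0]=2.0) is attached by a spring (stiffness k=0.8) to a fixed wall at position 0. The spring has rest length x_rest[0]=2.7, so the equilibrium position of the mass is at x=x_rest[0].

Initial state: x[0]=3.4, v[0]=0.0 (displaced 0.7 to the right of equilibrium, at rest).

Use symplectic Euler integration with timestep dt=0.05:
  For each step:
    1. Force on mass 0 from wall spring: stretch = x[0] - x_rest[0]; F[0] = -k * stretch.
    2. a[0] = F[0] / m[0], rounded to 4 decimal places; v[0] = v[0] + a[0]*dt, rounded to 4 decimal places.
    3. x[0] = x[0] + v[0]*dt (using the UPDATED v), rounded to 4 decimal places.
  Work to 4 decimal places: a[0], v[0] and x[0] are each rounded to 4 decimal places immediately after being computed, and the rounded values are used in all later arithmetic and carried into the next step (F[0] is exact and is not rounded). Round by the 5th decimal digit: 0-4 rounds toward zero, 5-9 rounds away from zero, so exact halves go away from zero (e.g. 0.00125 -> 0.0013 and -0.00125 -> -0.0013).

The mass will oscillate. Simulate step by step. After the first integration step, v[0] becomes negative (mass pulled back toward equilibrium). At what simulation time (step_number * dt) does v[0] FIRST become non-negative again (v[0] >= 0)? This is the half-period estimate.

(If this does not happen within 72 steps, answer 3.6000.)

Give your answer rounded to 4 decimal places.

Answer: 3.6000

Derivation:
Step 0: x=[3.4000] v=[0.0000]
Step 1: x=[3.3993] v=[-0.0140]
Step 2: x=[3.3979] v=[-0.0280]
Step 3: x=[3.3958] v=[-0.0420]
Step 4: x=[3.3930] v=[-0.0559]
Step 5: x=[3.3895] v=[-0.0698]
Step 6: x=[3.3853] v=[-0.0836]
Step 7: x=[3.3804] v=[-0.0973]
Step 8: x=[3.3749] v=[-0.1109]
Step 9: x=[3.3687] v=[-0.1244]
Step 10: x=[3.3618] v=[-0.1378]
Step 11: x=[3.3543] v=[-0.1510]
Step 12: x=[3.3461] v=[-0.1641]
Step 13: x=[3.3373] v=[-0.1770]
Step 14: x=[3.3278] v=[-0.1897]
Step 15: x=[3.3177] v=[-0.2023]
Step 16: x=[3.3070] v=[-0.2147]
Step 17: x=[3.2957] v=[-0.2268]
Step 18: x=[3.2838] v=[-0.2387]
Step 19: x=[3.2713] v=[-0.2504]
Step 20: x=[3.2582] v=[-0.2618]
Step 21: x=[3.2446] v=[-0.2730]
Step 22: x=[3.2304] v=[-0.2839]
Step 23: x=[3.2157] v=[-0.2945]
Step 24: x=[3.2005] v=[-0.3048]
Step 25: x=[3.1848] v=[-0.3148]
Step 26: x=[3.1686] v=[-0.3245]
Step 27: x=[3.1519] v=[-0.3339]
Step 28: x=[3.1348] v=[-0.3429]
Step 29: x=[3.1172] v=[-0.3516]
Step 30: x=[3.0992] v=[-0.3599]
Step 31: x=[3.0808] v=[-0.3679]
Step 32: x=[3.0620] v=[-0.3755]
Step 33: x=[3.0429] v=[-0.3827]
Step 34: x=[3.0234] v=[-0.3896]
Step 35: x=[3.0036] v=[-0.3961]
Step 36: x=[2.9835] v=[-0.4022]
Step 37: x=[2.9631] v=[-0.4079]
Step 38: x=[2.9424] v=[-0.4132]
Step 39: x=[2.9215] v=[-0.4181]
Step 40: x=[2.9004] v=[-0.4225]
Step 41: x=[2.8791] v=[-0.4265]
Step 42: x=[2.8576] v=[-0.4301]
Step 43: x=[2.8359] v=[-0.4333]
Step 44: x=[2.8141] v=[-0.4360]
Step 45: x=[2.7922] v=[-0.4383]
Step 46: x=[2.7702] v=[-0.4401]
Step 47: x=[2.7481] v=[-0.4415]
Step 48: x=[2.7260] v=[-0.4425]
Step 49: x=[2.7039] v=[-0.4430]
Step 50: x=[2.6817] v=[-0.4431]
Step 51: x=[2.6596] v=[-0.4427]
Step 52: x=[2.6375] v=[-0.4419]
Step 53: x=[2.6155] v=[-0.4407]
Step 54: x=[2.5936] v=[-0.4390]
Step 55: x=[2.5718] v=[-0.4369]
Step 56: x=[2.5501] v=[-0.4343]
Step 57: x=[2.5285] v=[-0.4313]
Step 58: x=[2.5071] v=[-0.4279]
Step 59: x=[2.4859] v=[-0.4240]
Step 60: x=[2.4649] v=[-0.4197]
Step 61: x=[2.4442] v=[-0.4150]
Step 62: x=[2.4237] v=[-0.4099]
Step 63: x=[2.4035] v=[-0.4044]
Step 64: x=[2.3836] v=[-0.3985]
Step 65: x=[2.3640] v=[-0.3922]
Step 66: x=[2.3447] v=[-0.3855]
Step 67: x=[2.3258] v=[-0.3784]
Step 68: x=[2.3073] v=[-0.3709]
Step 69: x=[2.2892] v=[-0.3630]
Step 70: x=[2.2715] v=[-0.3548]
Step 71: x=[2.2542] v=[-0.3462]
Step 72: x=[2.2373] v=[-0.3373]
v[0] did not become non-negative within 72 steps; using fallback time=3.6000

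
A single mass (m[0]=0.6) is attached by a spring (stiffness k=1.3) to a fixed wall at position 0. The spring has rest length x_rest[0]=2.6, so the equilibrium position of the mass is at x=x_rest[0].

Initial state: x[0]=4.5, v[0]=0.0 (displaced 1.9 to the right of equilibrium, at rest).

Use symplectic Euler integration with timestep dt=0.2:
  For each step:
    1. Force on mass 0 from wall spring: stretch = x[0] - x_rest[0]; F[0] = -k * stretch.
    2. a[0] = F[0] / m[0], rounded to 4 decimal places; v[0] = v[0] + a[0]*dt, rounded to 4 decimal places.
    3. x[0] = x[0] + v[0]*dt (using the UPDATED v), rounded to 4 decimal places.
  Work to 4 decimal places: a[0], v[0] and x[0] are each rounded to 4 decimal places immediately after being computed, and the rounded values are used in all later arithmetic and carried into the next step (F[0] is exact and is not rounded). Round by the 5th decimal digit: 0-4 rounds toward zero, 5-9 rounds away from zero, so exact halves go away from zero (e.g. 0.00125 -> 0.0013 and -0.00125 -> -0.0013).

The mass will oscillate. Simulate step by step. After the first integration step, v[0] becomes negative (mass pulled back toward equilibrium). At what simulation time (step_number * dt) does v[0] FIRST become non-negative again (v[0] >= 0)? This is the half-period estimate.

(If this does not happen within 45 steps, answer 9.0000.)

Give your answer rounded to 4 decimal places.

Step 0: x=[4.5000] v=[0.0000]
Step 1: x=[4.3353] v=[-0.8233]
Step 2: x=[4.0202] v=[-1.5753]
Step 3: x=[3.5821] v=[-2.1907]
Step 4: x=[3.0588] v=[-2.6163]
Step 5: x=[2.4958] v=[-2.8151]
Step 6: x=[1.9418] v=[-2.7699]
Step 7: x=[1.4449] v=[-2.4847]
Step 8: x=[1.0481] v=[-1.9842]
Step 9: x=[0.7858] v=[-1.3117]
Step 10: x=[0.6807] v=[-0.5255]
Step 11: x=[0.7419] v=[0.3062]
First v>=0 after going negative at step 11, time=2.2000

Answer: 2.2000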